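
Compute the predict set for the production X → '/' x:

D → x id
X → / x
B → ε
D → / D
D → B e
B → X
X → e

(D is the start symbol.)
{ '/' }

PREDICT(X → '/' x) = (FIRST(RHS) \ {ε}) ∪ (FOLLOW(X) if ε ∈ FIRST(RHS), i.e. RHS ⇒* ε)
FIRST('/' x) = { '/' }
ε ∉ FIRST('/' x), so FOLLOW(X) is not added.
PREDICT(X → '/' x) = { '/' }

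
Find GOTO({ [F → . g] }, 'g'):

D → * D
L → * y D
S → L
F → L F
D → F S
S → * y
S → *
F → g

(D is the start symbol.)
GOTO(I, 'g') = CLOSURE({ [A → αX.β] : [A → α.Xβ] ∈ I, X = 'g' })

Items with dot before 'g', with the dot advanced:
  [F → . g] → [F → g .]
Closure adds nothing (no advanced item has the dot before a non-terminal).

GOTO = { [F → g .] }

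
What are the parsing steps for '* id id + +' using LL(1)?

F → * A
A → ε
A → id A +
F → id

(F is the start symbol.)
Stack is shown with the top on the left.

Stack       Input          Action
---------------------------------
F $         * id id + + $  output F → * A
* A $       * id id + + $  match '*'
A $         id id + + $    output A → id A +
id A + $    id id + + $    match 'id'
A + $       id + + $       output A → id A +
id A + + $  id + + $       match 'id'
A + + $     + + $          output A → ε
+ + $       + + $          match '+'
+ $         + $            match '+'
$           $              accept

The string is accepted.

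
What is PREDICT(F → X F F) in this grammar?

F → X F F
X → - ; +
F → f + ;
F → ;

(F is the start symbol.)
PREDICT(F → X F F) = (FIRST(RHS) \ {ε}) ∪ (FOLLOW(F) if ε ∈ FIRST(RHS), i.e. RHS ⇒* ε)
FIRST(X) = { '-' }
FIRST(X F F) = { '-' }
ε ∉ FIRST(X F F), so FOLLOW(F) is not added.
PREDICT(F → X F F) = { '-' }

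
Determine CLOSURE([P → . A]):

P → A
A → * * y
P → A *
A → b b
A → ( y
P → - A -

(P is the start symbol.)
Start with: [P → . A]
  [P → . A] has the dot before A: add [A → . * * y], [A → . b b], [A → . ( y]
No further items can be added.

CLOSURE = { [A → . ( y], [A → . * * y], [A → . b b], [P → . A] }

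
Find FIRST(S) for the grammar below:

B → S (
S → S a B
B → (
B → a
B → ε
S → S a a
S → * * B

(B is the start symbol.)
From S → S a B:
  - S is the symbol being defined: contributes nothing new
    S is not nullable, so stop
From S → S a a:
  - S is the symbol being defined: contributes nothing new
    S is not nullable, so stop
From S → * * B:
  - '*' is a terminal: add '*' and stop

Collecting: FIRST(S) = { '*' }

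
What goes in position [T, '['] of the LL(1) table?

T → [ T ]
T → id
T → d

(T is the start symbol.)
T → [ T ]

To find M[T, '['], we find productions for T where '[' is in the predict set (PREDICT(N → α) = (FIRST(α) \ {ε}) ∪ (FOLLOW(N) if α ⇒* ε)).

T → [ T ]: PREDICT = { '[' }
  '[' is in predict set, so this production goes in M[T, '[']
T → id: PREDICT = { 'id' }
T → d: PREDICT = { 'd' }

M[T, '['] = T → [ T ]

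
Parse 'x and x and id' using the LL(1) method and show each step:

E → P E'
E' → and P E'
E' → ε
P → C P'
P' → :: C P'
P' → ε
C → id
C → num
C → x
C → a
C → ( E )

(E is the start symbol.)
Stack is shown with the top on the left.

Stack       Input             Action
------------------------------------
E $         x and x and id $  output E → P E'
P E' $      x and x and id $  output P → C P'
C P' E' $   x and x and id $  output C → x
x P' E' $   x and x and id $  match 'x'
P' E' $     and x and id $    output P' → ε
E' $        and x and id $    output E' → and P E'
and P E' $  and x and id $    match 'and'
P E' $      x and id $        output P → C P'
C P' E' $   x and id $        output C → x
x P' E' $   x and id $        match 'x'
P' E' $     and id $          output P' → ε
E' $        and id $          output E' → and P E'
and P E' $  and id $          match 'and'
P E' $      id $              output P → C P'
C P' E' $   id $              output C → id
id P' E' $  id $              match 'id'
P' E' $     $                 output P' → ε
E' $        $                 output E' → ε
$           $                 accept

The string is accepted.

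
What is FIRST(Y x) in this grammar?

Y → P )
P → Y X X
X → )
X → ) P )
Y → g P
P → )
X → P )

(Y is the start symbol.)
FIRST sets of the non-terminals involved (from the grammar, by fixed-point iteration):
  FIRST(Y) = { ')', 'g' }

To compute FIRST(Y x), process the symbols left to right:
Symbol Y is a non-terminal. Add FIRST(Y) \ {ε} = { ')', 'g' }
Y is not nullable (ε ∉ FIRST(Y)), so stop here.
FIRST(Y x) = { ')', 'g' }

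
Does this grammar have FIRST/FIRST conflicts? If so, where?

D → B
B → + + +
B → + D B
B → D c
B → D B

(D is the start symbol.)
Yes. B → '+' '+' '+' / B → '+' D B on { '+' }; B → '+' '+' '+' / B → D c on { '+' }; B → '+' '+' '+' / B → D B on { '+' }; B → '+' D B / B → D c on { '+' }; B → '+' D B / B → D B on { '+' }; B → D c / B → D B on { '+' }

A FIRST/FIRST conflict occurs when two productions N → α and N → β for the same non-terminal have FIRST(α) ∩ FIRST(β) ≠ ∅ (with ε ∈ FIRST of a nullable right-hand side, so two nullable alternatives also conflict).

FIRST sets of the non-terminals at (or reachable through a nullable prefix from) the front of some alternative:
  FIRST(D) = { '+' }

Productions for B:
  B → + + +: FIRST = { '+' }
  B → + D B: FIRST = { '+' }
  B → D c: FIRST = { '+' }
  B → D B: FIRST = { '+' }
D has only one production, so no FIRST/FIRST conflict is possible there.

Conflict for B: B → + + + and B → + D B
  Overlap: { '+' }
Conflict for B: B → + + + and B → D c
  Overlap: { '+' }
Conflict for B: B → + + + and B → D B
  Overlap: { '+' }
Conflict for B: B → + D B and B → D c
  Overlap: { '+' }
Conflict for B: B → + D B and B → D B
  Overlap: { '+' }
Conflict for B: B → D c and B → D B
  Overlap: { '+' }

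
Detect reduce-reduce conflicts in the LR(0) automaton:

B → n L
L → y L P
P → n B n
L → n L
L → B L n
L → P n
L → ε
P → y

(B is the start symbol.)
Yes — I7: [L → .] vs [P → y .]; I15: [B → n L .] vs [L → n L .]; I17: [L → .] vs [P → n B n .]

A reduce-reduce conflict occurs when an LR(0) state has two complete items [A → α .] and [B → β .] — both call for a reduction, and with no lookahead the parser cannot choose between them.

Augment with B' → B and build the canonical LR(0) collection (I0 = CLOSURE({[B' → . B]}), then GOTO on every symbol after a dot until no new states appear). It has 20 states:
  I0: { [B → . n L], [B' → . B] }  — shift
  I1: { [B' → B .] }  — accept
  I2: { [B → . n L], [B → n . L], [L → . B L n], [L → . P n], [L → . n L], [L → . y L P], [L → .], [P → . n B n], [P → . y] }  — shift, reduce
  I3: { [B → . n L], [L → . B L n], [L → . P n], [L → . n L], [L → . y L P], [L → .], [L → B . L n], [P → . n B n], [P → . y] }  — shift, reduce
  I4: { [B → n L .] }  — reduce
  I5: { [L → P . n] }  — shift
  I6: { [B → . n L], [B → n . L], [L → . B L n], [L → . P n], [L → . n L], [L → . y L P], [L → .], [L → n . L], [P → . n B n], [P → . y], [P → n . B n] }  — shift, reduce
  I7: { [B → . n L], [L → . B L n], [L → . P n], [L → . n L], [L → . y L P], [L → .], [L → y . L P], [P → . n B n], [P → . y], [P → y .] }  — shift, 2 reduces
  I8: { [L → y L . P], [P → . n B n], [P → . y] }  — shift
  I9: { [L → y L P .] }  — reduce
  I10: { [B → . n L], [P → n . B n] }  — shift
  I11: { [P → y .] }  — reduce
  I12: { [P → n B . n] }  — shift
  I13: { [P → n B n .] }  — reduce
  I14: { [B → . n L], [L → . B L n], [L → . P n], [L → . n L], [L → . y L P], [L → .], [L → B . L n], [P → . n B n], [P → . y], [P → n B . n] }  — shift, reduce
  I15: { [B → n L .], [L → n L .] }  — 2 reduces
  I16: { [L → B L . n] }  — shift
  I17: { [B → . n L], [B → n . L], [L → . B L n], [L → . P n], [L → . n L], [L → . y L P], [L → .], [L → n . L], [P → . n B n], [P → . y], [P → n . B n], [P → n B n .] }  — shift, 2 reduces
  I18: { [L → B L n .] }  — reduce
  I19: { [L → P n .] }  — reduce

I7 contains complete items [L → .], [P → y .] — reduce-reduce conflict.
I15 contains complete items [B → n L .], [L → n L .] — reduce-reduce conflict.
I17 contains complete items [L → .], [P → n B n .] — reduce-reduce conflict.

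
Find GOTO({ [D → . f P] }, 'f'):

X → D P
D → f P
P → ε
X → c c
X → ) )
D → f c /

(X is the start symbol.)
GOTO(I, 'f') = CLOSURE({ [A → αX.β] : [A → α.Xβ] ∈ I, X = 'f' })

Items with dot before 'f', with the dot advanced:
  [D → . f P] → [D → f . P]
Closure of the advanced items:
  [D → f . P] has the dot before P: add [P → .]

GOTO = { [D → f . P], [P → .] }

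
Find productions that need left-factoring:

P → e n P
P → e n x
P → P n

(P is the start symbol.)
Yes, P has productions with common prefix 'e n'

Left-factoring is needed when two productions for the same non-terminal
share a common prefix on the right-hand side.

Productions for P:
  P → e n P
  P → e n x
  P → P n

Found common prefix 'e n' in productions for P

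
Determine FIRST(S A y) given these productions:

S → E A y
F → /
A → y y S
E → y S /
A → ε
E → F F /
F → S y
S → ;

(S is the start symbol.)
{ '/', ';', 'y' }

FIRST sets of the non-terminals involved (from the grammar, by fixed-point iteration):
  FIRST(S) = { '/', ';', 'y' }

To compute FIRST(S A y), process the symbols left to right:
Symbol S is a non-terminal. Add FIRST(S) \ {ε} = { '/', ';', 'y' }
S is not nullable (ε ∉ FIRST(S)), so stop here.
FIRST(S A y) = { '/', ';', 'y' }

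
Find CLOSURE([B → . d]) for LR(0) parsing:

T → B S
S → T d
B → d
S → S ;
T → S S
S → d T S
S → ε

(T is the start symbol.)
{ [B → . d] }

Start with: [B → . d]
The dot precedes the terminal d, so nothing is added.

CLOSURE = { [B → . d] }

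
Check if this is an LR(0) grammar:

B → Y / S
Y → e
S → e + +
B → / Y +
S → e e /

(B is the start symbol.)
A grammar is LR(0) if no state in the canonical LR(0) collection has:
  - both a shift item (dot before a terminal) and a complete item (shift-reduce conflict), or
  - two or more complete items (reduce-reduce conflict; the accept item [B' → B .] counts as a complete item here).

Augment with B' → B and build the canonical LR(0) collection (I0 = CLOSURE({[B' → . B]}), then GOTO on every symbol after a dot until no new states appear). It has 14 states:
  I0: { [B → . / Y +], [B → . Y / S], [B' → . B], [Y → . e] }  — shift
  I1: { [B → / . Y +], [Y → . e] }  — shift
  I2: { [B' → B .] }  — accept
  I3: { [B → Y . / S] }  — shift
  I4: { [Y → e .] }  — reduce
  I5: { [B → Y / . S], [S → . e + +], [S → . e e /] }  — shift
  I6: { [B → Y / S .] }  — reduce
  I7: { [S → e . + +], [S → e . e /] }  — shift
  I8: { [S → e + . +] }  — shift
  I9: { [S → e e . /] }  — shift
  I10: { [S → e e / .] }  — reduce
  I11: { [S → e + + .] }  — reduce
  I12: { [B → / Y . +] }  — shift
  I13: { [B → / Y + .] }  — reduce

Every state is either a pure shift/goto state or contains exactly one complete item and nothing to shift — no conflicts. The grammar is LR(0).

Answer: Yes, the grammar is LR(0)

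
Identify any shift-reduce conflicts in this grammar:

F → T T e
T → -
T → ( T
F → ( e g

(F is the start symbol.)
No shift-reduce conflicts

Augment with F' → F and build the canonical LR(0) collection (I0 = CLOSURE({[F' → . F]}), then GOTO on every symbol after a dot until no new states appear). It has 11 states:
  I0: { [F → . ( e g], [F → . T T e], [F' → . F], [T → . ( T], [T → . -] }  — shift
  I1: { [F → ( . e g], [T → ( . T], [T → . ( T], [T → . -] }  — shift
  I2: { [T → - .] }  — reduce
  I3: { [F' → F .] }  — accept
  I4: { [F → T . T e], [T → . ( T], [T → . -] }  — shift
  I5: { [T → ( . T], [T → . ( T], [T → . -] }  — shift
  I6: { [F → T T . e] }  — shift
  I7: { [F → T T e .] }  — reduce
  I8: { [T → ( T .] }  — reduce
  I9: { [F → ( e . g] }  — shift
  I10: { [F → ( e g .] }  — reduce

No state contains both a complete item and a shift item.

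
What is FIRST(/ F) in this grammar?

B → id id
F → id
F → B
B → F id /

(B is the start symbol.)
{ '/' }

To compute FIRST(/ F), process the symbols left to right:
Symbol / is a terminal. Add '/' and stop.
FIRST(/ F) = { '/' }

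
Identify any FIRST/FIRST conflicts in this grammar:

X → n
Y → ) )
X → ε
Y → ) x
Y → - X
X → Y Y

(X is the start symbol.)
A FIRST/FIRST conflict occurs when two productions N → α and N → β for the same non-terminal have FIRST(α) ∩ FIRST(β) ≠ ∅ (with ε ∈ FIRST of a nullable right-hand side, so two nullable alternatives also conflict).

FIRST sets of the non-terminals at (or reachable through a nullable prefix from) the front of some alternative:
  FIRST(Y) = { ')', '-' }

Productions for X:
  X → n: FIRST = { 'n' }
  X → ε: FIRST = { ε }
  X → Y Y: FIRST = { ')', '-' }
Productions for Y:
  Y → ) ): FIRST = { ')' }
  Y → ) x: FIRST = { ')' }
  Y → - X: FIRST = { '-' }

Conflict for Y: Y → ) ) and Y → ) x
  Overlap: { ')' }

Answer: Yes. Y → ')' ')' / Y → ')' x on { ')' }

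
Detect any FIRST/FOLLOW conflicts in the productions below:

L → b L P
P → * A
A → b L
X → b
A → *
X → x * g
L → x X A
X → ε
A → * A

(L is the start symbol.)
Yes. X → b with FOLLOW(X) on { 'b' }

A FIRST/FOLLOW conflict occurs when a non-terminal N has a nullable alternative N → β (β ⇒* ε) and another alternative N → α with FIRST(α) ∩ FOLLOW(N) ≠ ∅: on such a lookahead the parser cannot decide between expanding α and letting N vanish via β.

Nullable non-terminals: X.

X: nullable alternative(s) X → ε; FOLLOW(X) = { '*', 'b' }
  X → b: FIRST \ {ε} = { 'b' } — overlaps FOLLOW(X) on { 'b' }: CONFLICT
  X → x * g: FIRST \ {ε} = { 'x' } — disjoint from FOLLOW(X)
  X → ε: FIRST \ {ε} = { } — this is the only nullable alternative, skip

A, L, P have no nullable alternative, so no FIRST/FOLLOW check is needed there.

So the grammar has 1 FIRST/FOLLOW conflict (marked CONFLICT above).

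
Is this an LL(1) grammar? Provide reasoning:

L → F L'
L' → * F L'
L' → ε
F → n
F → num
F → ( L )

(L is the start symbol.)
Relevant sets:
  FOLLOW(L') = { $, ')' }

For L':
  PREDICT(L' → '*' F L') = { '*' }
  PREDICT(L' → ε) = { $, ')' }
For F:
  PREDICT(F → n) = { 'n' }
  PREDICT(F → num) = { 'num' }
  PREDICT(F → '(' L ')') = { '(' }
L has a single production, so nothing to check there.

All predict sets are disjoint. The grammar IS LL(1).

Answer: Yes, the grammar is LL(1).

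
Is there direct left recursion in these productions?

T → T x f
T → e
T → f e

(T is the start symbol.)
Yes, T is left-recursive

Direct left recursion occurs when N → N α for some non-terminal N (the right-hand side begins with the left-hand side itself).

T → T x f: LEFT RECURSIVE (starts with T)
T → e: starts with e
T → f e: starts with f

The grammar has direct left recursion on: T.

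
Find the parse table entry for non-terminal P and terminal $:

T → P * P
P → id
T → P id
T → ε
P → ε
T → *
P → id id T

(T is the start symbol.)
P → ε

To find M[P, $], we find productions for P where $ is in the predict set (PREDICT(N → α) = (FIRST(α) \ {ε}) ∪ (FOLLOW(N) if α ⇒* ε)).

Relevant sets:
  FOLLOW(P) = { $, '*', 'id' }

P → id: PREDICT = { 'id' }
P → ε: PREDICT = { $, '*', 'id' }
  $ is in predict set, so this production goes in M[P, $]
P → id id T: PREDICT = { 'id' }

M[P, $] = P → ε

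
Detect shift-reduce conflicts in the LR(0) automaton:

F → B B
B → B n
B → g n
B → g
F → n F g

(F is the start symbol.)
A shift-reduce conflict occurs when an LR(0) state has both:
  - a complete (reduce) item [A → α .] (dot at the end), and
  - a shift item [B → β . c γ] (dot before a terminal).

Augment with F' → F and build the canonical LR(0) collection (I0 = CLOSURE({[F' → . F]}), then GOTO on every symbol after a dot until no new states appear). It has 10 states:
  I0: { [B → . B n], [B → . g n], [B → . g], [F → . B B], [F → . n F g], [F' → . F] }  — shift
  I1: { [B → . B n], [B → . g n], [B → . g], [B → B . n], [F → B . B] }  — shift
  I2: { [F' → F .] }  — accept
  I3: { [B → g . n], [B → g .] }  — shift, reduce
  I4: { [B → . B n], [B → . g n], [B → . g], [F → . B B], [F → . n F g], [F → n . F g] }  — shift
  I5: { [F → n F . g] }  — shift
  I6: { [F → n F g .] }  — reduce
  I7: { [B → g n .] }  — reduce
  I8: { [B → B . n], [F → B B .] }  — shift, reduce
  I9: { [B → B n .] }  — reduce

I3 contains reduce item [B → g .] and shift item [B → g . n] — shift-reduce conflict.
I8 contains reduce item [F → B B .] and shift item [B → B . n] — shift-reduce conflict.

Answer: Yes — I3: [B → g .] vs [B → g . n]; I8: [F → B B .] vs [B → B . n]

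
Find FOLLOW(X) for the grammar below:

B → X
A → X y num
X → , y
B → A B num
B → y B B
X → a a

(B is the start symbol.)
{ $, ',', 'a', 'num', 'y' }

To compute FOLLOW(X), find every occurrence of X on a right-hand side N → α X β: add FIRST(β) \ {ε}, and if β is empty or nullable also add FOLLOW(N). Iterate to a fixed point.

In B → X: X is at the end, add FOLLOW(B)
In A → X y num: X is followed by y num, add FIRST(y num) \ {ε} = { 'y' }

The FOLLOW sets referred to above (computed the same way, to a fixed point):
  FOLLOW(B) = { $, ',', 'a', 'num', 'y' }

Taking the union: FOLLOW(X) = { $, ',', 'a', 'num', 'y' }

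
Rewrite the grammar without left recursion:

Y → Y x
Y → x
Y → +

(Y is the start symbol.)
Y is directly left-recursive. The standard transformation for
  A → A α₁ | ... | A α_m | β₁ | ... | β_n
is
  A  → β₁ A' | ... | β_n A'
  A' → α₁ A' | ... | α_m A' | ε

Y → x becomes Y → x Y'
Y → + becomes Y → + Y'
Y → Y x becomes Y' → x Y'
Add Y' → ε

Resulting grammar:
Y → x Y'
Y → + Y'
Y' → x Y'
Y' → ε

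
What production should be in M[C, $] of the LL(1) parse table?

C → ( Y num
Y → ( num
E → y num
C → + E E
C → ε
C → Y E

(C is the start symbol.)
C → ε

To find M[C, $], we find productions for C where $ is in the predict set (PREDICT(N → α) = (FIRST(α) \ {ε}) ∪ (FOLLOW(N) if α ⇒* ε)).

Relevant sets:
  FIRST(Y) = { '(' }
  FOLLOW(C) = { $ }

C → ( Y num: PREDICT = { '(' }
C → + E E: PREDICT = { '+' }
C → ε: PREDICT = { $ }
  $ is in predict set, so this production goes in M[C, $]
C → Y E: PREDICT = { '(' }

M[C, $] = C → ε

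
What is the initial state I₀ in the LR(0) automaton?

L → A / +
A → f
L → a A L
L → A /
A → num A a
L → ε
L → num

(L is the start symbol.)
{ [A → . f], [A → . num A a], [L → . A / +], [L → . A /], [L → . a A L], [L → . num], [L → .], [L' → . L] }

First, augment the grammar with L' → L
I₀ = CLOSURE({ [L' → . L] }):
  [L' → . L] has the dot before L: add [L → . A / +], [L → . a A L], [L → . A /], [L → .], [L → . num]
  [L → . A / +] has the dot before A: add [A → . f], [A → . num A a]
No further items can be added.

I₀ = { [A → . f], [A → . num A a], [L → . A / +], [L → . A /], [L → . a A L], [L → . num], [L → .], [L' → . L] }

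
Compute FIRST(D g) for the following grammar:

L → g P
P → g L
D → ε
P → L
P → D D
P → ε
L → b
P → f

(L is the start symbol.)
{ 'g' }

FIRST sets of the non-terminals involved (from the grammar, by fixed-point iteration):
  FIRST(D) = { ε }

To compute FIRST(D g), process the symbols left to right:
Symbol D is a non-terminal. Add FIRST(D) \ {ε} = { }
D is nullable (ε ∈ FIRST(D)), continue to the next symbol.
Symbol g is a terminal. Add 'g' and stop.
FIRST(D g) = { 'g' }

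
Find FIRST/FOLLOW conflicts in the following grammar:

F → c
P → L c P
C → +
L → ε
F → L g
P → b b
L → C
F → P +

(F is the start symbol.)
No FIRST/FOLLOW conflicts.

A FIRST/FOLLOW conflict occurs when a non-terminal N has a nullable alternative N → β (β ⇒* ε) and another alternative N → α with FIRST(α) ∩ FOLLOW(N) ≠ ∅: on such a lookahead the parser cannot decide between expanding α and letting N vanish via β.

Nullable non-terminals: L.
FIRST sets used below: FIRST(C) = { '+' }

L: nullable alternative(s) L → ε; FOLLOW(L) = { 'c', 'g' }
  L → ε: FIRST \ {ε} = { } — this is the only nullable alternative, skip
  L → C: FIRST \ {ε} = { '+' } — disjoint from FOLLOW(L)

C, F, P have no nullable alternative, so no FIRST/FOLLOW check is needed there.

No FIRST/FOLLOW conflicts found.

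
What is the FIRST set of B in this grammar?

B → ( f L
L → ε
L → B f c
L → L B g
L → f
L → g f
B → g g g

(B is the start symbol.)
{ '(', 'g' }

From B → ( f L:
  - '(' is a terminal: add '(' and stop
From B → g g g:
  - g is a terminal: add 'g' and stop

Collecting: FIRST(B) = { '(', 'g' }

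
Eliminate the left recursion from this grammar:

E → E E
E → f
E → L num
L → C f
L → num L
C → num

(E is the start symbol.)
E is directly left-recursive. The standard transformation for
  A → A α₁ | ... | A α_m | β₁ | ... | β_n
is
  A  → β₁ A' | ... | β_n A'
  A' → α₁ A' | ... | α_m A' | ε

E → f becomes E → f E'
E → L num becomes E → L num E'
E → E E becomes E' → E E'
Add E' → ε

Productions for other non-terminals are unchanged:
  L → C f
  L → num L
  C → num

Resulting grammar:
E → f E'
E → L num E'
E' → E E'
E' → ε
L → C f
L → num L
C → num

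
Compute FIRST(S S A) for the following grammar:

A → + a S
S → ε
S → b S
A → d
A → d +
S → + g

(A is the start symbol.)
{ '+', 'b', 'd' }

FIRST sets of the non-terminals involved (from the grammar, by fixed-point iteration):
  FIRST(S) = { '+', 'b', ε }
  FIRST(A) = { '+', 'd' }

To compute FIRST(S S A), process the symbols left to right:
Symbol S is a non-terminal. Add FIRST(S) \ {ε} = { '+', 'b' }
S is nullable (ε ∈ FIRST(S)), continue to the next symbol.
Symbol S is a non-terminal. Add FIRST(S) \ {ε} = { '+', 'b' }
S is nullable (ε ∈ FIRST(S)), continue to the next symbol.
Symbol A is a non-terminal. Add FIRST(A) \ {ε} = { '+', 'd' }
A is not nullable (ε ∉ FIRST(A)), so stop here.
FIRST(S S A) = { '+', 'b', 'd' }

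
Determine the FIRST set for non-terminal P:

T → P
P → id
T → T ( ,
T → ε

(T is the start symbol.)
To compute FIRST(P), examine every production with P on the left-hand side, reading each right-hand side left to right until a non-nullable symbol is reached.

From P → id:
  - id is a terminal: add 'id' and stop

Collecting: FIRST(P) = { 'id' }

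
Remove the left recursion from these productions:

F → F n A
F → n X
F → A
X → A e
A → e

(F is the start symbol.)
F → n X F'
F → A F'
F' → n A F'
F' → ε
X → A e
A → e

F is directly left-recursive. The standard transformation for
  A → A α₁ | ... | A α_m | β₁ | ... | β_n
is
  A  → β₁ A' | ... | β_n A'
  A' → α₁ A' | ... | α_m A' | ε

F → n X becomes F → n X F'
F → A becomes F → A F'
F → F n A becomes F' → n A F'
Add F' → ε

Productions for other non-terminals are unchanged:
  X → A e
  A → e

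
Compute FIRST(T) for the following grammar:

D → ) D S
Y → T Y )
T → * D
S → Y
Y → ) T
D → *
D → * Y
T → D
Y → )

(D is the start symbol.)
To compute FIRST(T), examine every production with T on the left-hand side, reading each right-hand side left to right until a non-nullable symbol is reached.

FIRST sets of the other non-terminals involved (by the same procedure, iterated to a fixed point):
  FIRST(D) = { ')', '*' }

From T → * D:
  - '*' is a terminal: add '*' and stop
From T → D:
  - D is a non-terminal: add FIRST(D) \ {ε} = { ')', '*' }
    D is not nullable, so stop

Collecting: FIRST(T) = { ')', '*' }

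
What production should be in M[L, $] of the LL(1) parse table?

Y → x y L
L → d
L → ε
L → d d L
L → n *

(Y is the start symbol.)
To find M[L, $], we find productions for L where $ is in the predict set (PREDICT(N → α) = (FIRST(α) \ {ε}) ∪ (FOLLOW(N) if α ⇒* ε)).

Relevant sets:
  FOLLOW(L) = { $ }

L → d: PREDICT = { 'd' }
L → ε: PREDICT = { $ }
  $ is in predict set, so this production goes in M[L, $]
L → d d L: PREDICT = { 'd' }
L → n *: PREDICT = { 'n' }

M[L, $] = L → ε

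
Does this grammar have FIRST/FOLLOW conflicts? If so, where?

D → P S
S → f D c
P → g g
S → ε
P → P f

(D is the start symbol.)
No FIRST/FOLLOW conflicts.

A FIRST/FOLLOW conflict occurs when a non-terminal N has a nullable alternative N → β (β ⇒* ε) and another alternative N → α with FIRST(α) ∩ FOLLOW(N) ≠ ∅: on such a lookahead the parser cannot decide between expanding α and letting N vanish via β.

Nullable non-terminals: S.

S: nullable alternative(s) S → ε; FOLLOW(S) = { $, 'c' }
  S → f D c: FIRST \ {ε} = { 'f' } — disjoint from FOLLOW(S)
  S → ε: FIRST \ {ε} = { } — this is the only nullable alternative, skip

D, P have no nullable alternative, so no FIRST/FOLLOW check is needed there.

No FIRST/FOLLOW conflicts found.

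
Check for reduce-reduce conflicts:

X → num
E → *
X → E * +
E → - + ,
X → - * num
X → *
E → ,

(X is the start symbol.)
A reduce-reduce conflict occurs when an LR(0) state has two complete items [A → α .] and [B → β .] — both call for a reduction, and with no lookahead the parser cannot choose between them.

Augment with X' → X and build the canonical LR(0) collection (I0 = CLOSURE({[X' → . X]}), then GOTO on every symbol after a dot until no new states appear). It has 13 states:
  I0: { [E → . *], [E → . ,], [E → . - + ,], [X → . *], [X → . - * num], [X → . E * +], [X → . num], [X' → . X] }  — shift
  I1: { [E → * .], [X → * .] }  — 2 reduces
  I2: { [E → , .] }  — reduce
  I3: { [E → - . + ,], [X → - . * num] }  — shift
  I4: { [X → E . * +] }  — shift
  I5: { [X' → X .] }  — accept
  I6: { [X → num .] }  — reduce
  I7: { [X → E * . +] }  — shift
  I8: { [X → E * + .] }  — reduce
  I9: { [X → - * . num] }  — shift
  I10: { [E → - + . ,] }  — shift
  I11: { [E → - + , .] }  — reduce
  I12: { [X → - * num .] }  — reduce

I1 contains complete items [E → * .], [X → * .] — reduce-reduce conflict.

Answer: Yes — I1: [E → * .] vs [X → * .]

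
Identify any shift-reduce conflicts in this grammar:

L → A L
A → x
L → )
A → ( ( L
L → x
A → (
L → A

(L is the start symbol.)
Yes — I1: [A → ( .] vs [A → ( . ( L]; I3: [L → A .] vs [A → . (]

A shift-reduce conflict occurs when an LR(0) state has both:
  - a complete (reduce) item [A → α .] (dot at the end), and
  - a shift item [B → β . c γ] (dot before a terminal).

Augment with L' → L and build the canonical LR(0) collection (I0 = CLOSURE({[L' → . L]}), then GOTO on every symbol after a dot until no new states appear). It has 9 states:
  I0: { [A → . ( ( L], [A → . (], [A → . x], [L → . )], [L → . A L], [L → . A], [L → . x], [L' → . L] }  — shift
  I1: { [A → ( . ( L], [A → ( .] }  — shift, reduce
  I2: { [L → ) .] }  — reduce
  I3: { [A → . ( ( L], [A → . (], [A → . x], [L → . )], [L → . A L], [L → . A], [L → . x], [L → A . L], [L → A .] }  — shift, reduce
  I4: { [L' → L .] }  — accept
  I5: { [A → x .], [L → x .] }  — 2 reduces
  I6: { [L → A L .] }  — reduce
  I7: { [A → ( ( . L], [A → . ( ( L], [A → . (], [A → . x], [L → . )], [L → . A L], [L → . A], [L → . x] }  — shift
  I8: { [A → ( ( L .] }  — reduce

I1 contains reduce item [A → ( .] and shift item [A → ( . ( L] — shift-reduce conflict.
I3 contains reduce item [L → A .] and shift items [A → . (], [A → . ( ( L], [A → . x], [L → . )], [L → . x] — shift-reduce conflict.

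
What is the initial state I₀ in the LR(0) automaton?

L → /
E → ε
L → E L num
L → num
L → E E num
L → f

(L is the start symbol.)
First, augment the grammar with L' → L
I₀ = CLOSURE({ [L' → . L] }):
  [L' → . L] has the dot before L: add [L → . /], [L → . E L num], [L → . num], [L → . E E num], [L → . f]
  [L → . E L num] has the dot before E: add [E → .]
No further items can be added.

I₀ = { [E → .], [L → . /], [L → . E E num], [L → . E L num], [L → . f], [L → . num], [L' → . L] }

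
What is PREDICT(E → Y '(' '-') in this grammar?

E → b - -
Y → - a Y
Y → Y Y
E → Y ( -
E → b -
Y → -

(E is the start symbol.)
PREDICT(E → Y '(' '-') = (FIRST(RHS) \ {ε}) ∪ (FOLLOW(E) if ε ∈ FIRST(RHS), i.e. RHS ⇒* ε)
FIRST(Y) = { '-' }
FIRST(Y '(' '-') = { '-' }
ε ∉ FIRST(Y '(' '-'), so FOLLOW(E) is not added.
PREDICT(E → Y '(' '-') = { '-' }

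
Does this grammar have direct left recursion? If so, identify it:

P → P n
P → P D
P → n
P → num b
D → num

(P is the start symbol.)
Direct left recursion occurs when N → N α for some non-terminal N (the right-hand side begins with the left-hand side itself).

P → P n: LEFT RECURSIVE (starts with P)
P → P D: LEFT RECURSIVE (starts with P)
P → n: starts with n
P → num b: starts with num
D → num: starts with num

The grammar has direct left recursion on: P.

Answer: Yes, P is left-recursive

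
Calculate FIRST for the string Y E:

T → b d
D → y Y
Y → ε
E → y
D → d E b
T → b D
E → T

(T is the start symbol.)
FIRST sets of the non-terminals involved (from the grammar, by fixed-point iteration):
  FIRST(Y) = { ε }
  FIRST(E) = { 'b', 'y' }

To compute FIRST(Y E), process the symbols left to right:
Symbol Y is a non-terminal. Add FIRST(Y) \ {ε} = { }
Y is nullable (ε ∈ FIRST(Y)), continue to the next symbol.
Symbol E is a non-terminal. Add FIRST(E) \ {ε} = { 'b', 'y' }
E is not nullable (ε ∉ FIRST(E)), so stop here.
FIRST(Y E) = { 'b', 'y' }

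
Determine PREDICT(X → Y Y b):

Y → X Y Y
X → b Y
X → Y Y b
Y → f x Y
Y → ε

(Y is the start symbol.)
PREDICT(X → Y Y b) = (FIRST(RHS) \ {ε}) ∪ (FOLLOW(X) if ε ∈ FIRST(RHS), i.e. RHS ⇒* ε)
FIRST(Y) = { 'b', 'f', ε }
FIRST(Y Y b) = { 'b', 'f' }
ε ∉ FIRST(Y Y b), so FOLLOW(X) is not added.
PREDICT(X → Y Y b) = { 'b', 'f' }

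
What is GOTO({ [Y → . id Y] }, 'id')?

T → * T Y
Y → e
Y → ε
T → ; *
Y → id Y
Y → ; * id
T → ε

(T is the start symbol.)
{ [Y → . ; * id], [Y → . e], [Y → . id Y], [Y → .], [Y → id . Y] }

GOTO(I, 'id') = CLOSURE({ [A → αX.β] : [A → α.Xβ] ∈ I, X = 'id' })

Items with dot before 'id', with the dot advanced:
  [Y → . id Y] → [Y → id . Y]
Closure of the advanced items:
  [Y → id . Y] has the dot before Y: add [Y → . e], [Y → .], [Y → . id Y], [Y → . ; * id]

GOTO = { [Y → . ; * id], [Y → . e], [Y → . id Y], [Y → .], [Y → id . Y] }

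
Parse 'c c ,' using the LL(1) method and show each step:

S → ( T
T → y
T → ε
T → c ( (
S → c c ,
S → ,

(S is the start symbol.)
LL(1) parsing maintains a stack (initially the start symbol over $) and the input. At each step: if the stack top is a terminal, match it against the current input token; if it is a non-terminal N, replace it with the RHS of M[N, lookahead] (the unique production whose predict set contains the lookahead).

Stack is shown with the top on the left.

Stack    Input    Action
------------------------
S $      c c , $  output S → c c ,
c c , $  c c , $  match 'c'
c , $    c , $    match 'c'
, $      , $      match ','
$        $        accept

The string is accepted.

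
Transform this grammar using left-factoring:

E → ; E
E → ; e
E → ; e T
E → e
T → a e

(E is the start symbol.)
Left-factoring transforms A → αβ₁ | αβ₂ into A → αA' and A' → β₁ | β₂
(α is the longest common prefix among the alternatives). Repeat until
no nonterminal has two alternatives with a common prefix.

Round 1: E has alternatives sharing prefix ';'. Introduce E': E → ; E'
  Add: E' → E
  Add: E' → e
  Add: E' → e T

Round 2: E' has alternatives sharing prefix 'e'. Introduce E'': E' → e E''
  Add: E'' → ε
  Add: E'' → T

No remaining common prefixes — done.

Resulting grammar:
E → ; E'
E' → E
E' → e E''
E'' → ε
E'' → T
E → e
T → a e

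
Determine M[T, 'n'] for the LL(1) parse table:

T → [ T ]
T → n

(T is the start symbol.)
To find M[T, 'n'], we find productions for T where 'n' is in the predict set (PREDICT(N → α) = (FIRST(α) \ {ε}) ∪ (FOLLOW(N) if α ⇒* ε)).

T → [ T ]: PREDICT = { '[' }
T → n: PREDICT = { 'n' }
  'n' is in predict set, so this production goes in M[T, 'n']

M[T, 'n'] = T → n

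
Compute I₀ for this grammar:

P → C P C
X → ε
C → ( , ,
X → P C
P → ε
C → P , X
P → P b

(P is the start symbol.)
First, augment the grammar with P' → P
I₀ = CLOSURE({ [P' → . P] }):
  [P' → . P] has the dot before P: add [P → . C P C], [P → .], [P → . P b]
  [P → . C P C] has the dot before C: add [C → . ( , ,], [C → . P , X]
No further items can be added.

I₀ = { [C → . ( , ,], [C → . P , X], [P → . C P C], [P → . P b], [P → .], [P' → . P] }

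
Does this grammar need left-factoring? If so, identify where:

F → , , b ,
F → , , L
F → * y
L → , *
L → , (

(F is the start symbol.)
Yes, F has productions with common prefix ', ,'; L has productions with common prefix ','

Left-factoring is needed when two productions for the same non-terminal
share a common prefix on the right-hand side.

Productions for F:
  F → , , b ,
  F → , , L
  F → * y
Productions for L:
  L → , *
  L → , (

Found common prefix ', ,' in productions for F
Found common prefix ',' in productions for L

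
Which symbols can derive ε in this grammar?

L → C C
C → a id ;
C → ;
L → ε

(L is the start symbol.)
ε-productions: L → ε
So L is immediately nullable.
No further non-terminal can be added: every production for the remaining non-terminals contains a terminal or a non-nullable non-terminal.
Nullable = { 'L' }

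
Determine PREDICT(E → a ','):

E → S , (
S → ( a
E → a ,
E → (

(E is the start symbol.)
PREDICT(E → a ',') = (FIRST(RHS) \ {ε}) ∪ (FOLLOW(E) if ε ∈ FIRST(RHS), i.e. RHS ⇒* ε)
FIRST(a ',') = { 'a' }
ε ∉ FIRST(a ','), so FOLLOW(E) is not added.
PREDICT(E → a ',') = { 'a' }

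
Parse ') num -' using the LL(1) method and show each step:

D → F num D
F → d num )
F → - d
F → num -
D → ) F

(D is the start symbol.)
LL(1) parsing maintains a stack (initially the start symbol over $) and the input. At each step: if the stack top is a terminal, match it against the current input token; if it is a non-terminal N, replace it with the RHS of M[N, lookahead] (the unique production whose predict set contains the lookahead).

Stack is shown with the top on the left.

Stack    Input      Action
--------------------------
D $      ) num - $  output D → ) F
) F $    ) num - $  match ')'
F $      num - $    output F → num -
num - $  num - $    match 'num'
- $      - $        match '-'
$        $          accept

The string is accepted.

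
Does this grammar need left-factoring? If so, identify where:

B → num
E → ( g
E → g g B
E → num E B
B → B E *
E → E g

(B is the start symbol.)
No, left-factoring is not needed

Left-factoring is needed when two productions for the same non-terminal
share a common prefix on the right-hand side.

Productions for B:
  B → num
  B → B E *
Productions for E:
  E → ( g
  E → g g B
  E → num E B
  E → E g

No common prefixes found.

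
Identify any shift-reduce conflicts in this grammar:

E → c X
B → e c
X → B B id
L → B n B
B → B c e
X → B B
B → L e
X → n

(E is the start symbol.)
Yes — I10: [X → B B .] vs [B → B . c e]; I13: [L → B n B .] vs [B → B . c e]

A shift-reduce conflict occurs when an LR(0) state has both:
  - a complete (reduce) item [A → α .] (dot at the end), and
  - a shift item [B → β . c γ] (dot before a terminal).

Augment with E' → E and build the canonical LR(0) collection (I0 = CLOSURE({[E' → . E]}), then GOTO on every symbol after a dot until no new states appear). It has 16 states:
  I0: { [E → . c X], [E' → . E] }  — shift
  I1: { [E' → E .] }  — accept
  I2: { [B → . B c e], [B → . L e], [B → . e c], [E → c . X], [L → . B n B], [X → . B B id], [X → . B B], [X → . n] }  — shift
  I3: { [B → . B c e], [B → . L e], [B → . e c], [B → B . c e], [L → . B n B], [L → B . n B], [X → B . B id], [X → B . B] }  — shift
  I4: { [B → L . e] }  — shift
  I5: { [E → c X .] }  — reduce
  I6: { [B → e . c] }  — shift
  I7: { [X → n .] }  — reduce
  I8: { [B → e c .] }  — reduce
  I9: { [B → L e .] }  — reduce
  I10: { [B → B . c e], [L → B . n B], [X → B B . id], [X → B B .] }  — shift, reduce
  I11: { [B → B c . e] }  — shift
  I12: { [B → . B c e], [B → . L e], [B → . e c], [L → . B n B], [L → B n . B] }  — shift
  I13: { [B → B . c e], [L → B . n B], [L → B n B .] }  — shift, reduce
  I14: { [B → B c e .] }  — reduce
  I15: { [X → B B id .] }  — reduce

I10 contains reduce item [X → B B .] and shift items [B → B . c e], [L → B . n B], [X → B B . id] — shift-reduce conflict.
I13 contains reduce item [L → B n B .] and shift items [B → B . c e], [L → B . n B] — shift-reduce conflict.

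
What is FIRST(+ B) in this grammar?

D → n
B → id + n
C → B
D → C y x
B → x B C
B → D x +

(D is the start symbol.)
{ '+' }

To compute FIRST(+ B), process the symbols left to right:
Symbol + is a terminal. Add '+' and stop.
FIRST(+ B) = { '+' }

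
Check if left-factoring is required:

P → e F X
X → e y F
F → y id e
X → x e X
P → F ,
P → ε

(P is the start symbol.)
Left-factoring is needed when two productions for the same non-terminal
share a common prefix on the right-hand side.

Productions for P:
  P → e F X
  P → F ,
  P → ε
Productions for X:
  X → e y F
  X → x e X

No common prefixes found.

Answer: No, left-factoring is not needed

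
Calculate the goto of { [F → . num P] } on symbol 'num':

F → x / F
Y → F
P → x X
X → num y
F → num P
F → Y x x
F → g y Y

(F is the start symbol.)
GOTO(I, 'num') = CLOSURE({ [A → αX.β] : [A → α.Xβ] ∈ I, X = 'num' })

Items with dot before 'num', with the dot advanced:
  [F → . num P] → [F → num . P]
Closure of the advanced items:
  [F → num . P] has the dot before P: add [P → . x X]

GOTO = { [F → num . P], [P → . x X] }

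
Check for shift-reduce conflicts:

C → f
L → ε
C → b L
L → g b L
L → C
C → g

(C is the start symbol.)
A shift-reduce conflict occurs when an LR(0) state has both:
  - a complete (reduce) item [A → α .] (dot at the end), and
  - a shift item [B → β . c γ] (dot before a terminal).

Augment with C' → C and build the canonical LR(0) collection (I0 = CLOSURE({[C' → . C]}), then GOTO on every symbol after a dot until no new states appear). It has 10 states:
  I0: { [C → . b L], [C → . f], [C → . g], [C' → . C] }  — shift
  I1: { [C' → C .] }  — accept
  I2: { [C → . b L], [C → . f], [C → . g], [C → b . L], [L → . C], [L → . g b L], [L → .] }  — shift, reduce
  I3: { [C → f .] }  — reduce
  I4: { [C → g .] }  — reduce
  I5: { [L → C .] }  — reduce
  I6: { [C → b L .] }  — reduce
  I7: { [C → g .], [L → g . b L] }  — shift, reduce
  I8: { [C → . b L], [C → . f], [C → . g], [L → . C], [L → . g b L], [L → .], [L → g b . L] }  — shift, reduce
  I9: { [L → g b L .] }  — reduce

I2 contains reduce item [L → .] and shift items [C → . b L], [C → . f], [C → . g], [L → . g b L] — shift-reduce conflict.
I7 contains reduce item [C → g .] and shift item [L → g . b L] — shift-reduce conflict.
I8 contains reduce item [L → .] and shift items [C → . b L], [C → . f], [C → . g], [L → . g b L] — shift-reduce conflict.

Answer: Yes — I2: [L → .] vs [C → . b L]; I7: [C → g .] vs [L → g . b L]; I8: [L → .] vs [C → . b L]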